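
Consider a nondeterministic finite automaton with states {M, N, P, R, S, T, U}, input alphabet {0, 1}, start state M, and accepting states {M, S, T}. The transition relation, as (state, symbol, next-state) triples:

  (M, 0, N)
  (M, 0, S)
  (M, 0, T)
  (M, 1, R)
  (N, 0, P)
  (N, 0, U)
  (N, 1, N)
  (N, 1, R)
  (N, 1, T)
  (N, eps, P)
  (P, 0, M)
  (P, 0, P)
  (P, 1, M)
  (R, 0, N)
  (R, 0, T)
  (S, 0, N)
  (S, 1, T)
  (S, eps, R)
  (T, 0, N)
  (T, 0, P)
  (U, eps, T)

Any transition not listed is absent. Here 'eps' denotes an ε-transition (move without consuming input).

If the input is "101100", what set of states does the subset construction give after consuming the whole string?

Start in {M}.
Read '1': M→{R}; now {R}.
Read '0': R→{N, T}; union {N, T}; ε-closure = {N, P, T}.
Read '1': N→{N, R, T}, P→{M}, T→∅; union {M, N, R, T}; ε-closure = {M, N, P, R, T}.
Read '1': M→{R}, N→{N, R, T}, P→{M}, R→∅, T→∅; union {M, N, R, T}; ε-closure = {M, N, P, R, T}.
Read '0': M→{N, S, T}, N→{P, U}, P→{M, P}, R→{N, T}, T→{N, P}; union {M, N, P, S, T, U}; ε-closure = {M, N, P, R, S, T, U}.
Read '0': M→{N, S, T}, N→{P, U}, P→{M, P}, R→{N, T}, S→{N}, T→{N, P}, U→∅; union {M, N, P, S, T, U}; ε-closure = {M, N, P, R, S, T, U}.

{M, N, P, R, S, T, U}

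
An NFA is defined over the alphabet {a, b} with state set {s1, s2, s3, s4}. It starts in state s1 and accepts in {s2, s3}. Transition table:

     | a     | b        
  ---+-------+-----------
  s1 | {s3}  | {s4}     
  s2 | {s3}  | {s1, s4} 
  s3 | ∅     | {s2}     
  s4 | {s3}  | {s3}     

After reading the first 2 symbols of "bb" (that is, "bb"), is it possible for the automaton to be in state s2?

No

Start in {s1}.
Read 'b': s1→{s4}; now {s4}.
Read 'b': s4→{s3}; now {s3}.
State s2 is not in {s3}.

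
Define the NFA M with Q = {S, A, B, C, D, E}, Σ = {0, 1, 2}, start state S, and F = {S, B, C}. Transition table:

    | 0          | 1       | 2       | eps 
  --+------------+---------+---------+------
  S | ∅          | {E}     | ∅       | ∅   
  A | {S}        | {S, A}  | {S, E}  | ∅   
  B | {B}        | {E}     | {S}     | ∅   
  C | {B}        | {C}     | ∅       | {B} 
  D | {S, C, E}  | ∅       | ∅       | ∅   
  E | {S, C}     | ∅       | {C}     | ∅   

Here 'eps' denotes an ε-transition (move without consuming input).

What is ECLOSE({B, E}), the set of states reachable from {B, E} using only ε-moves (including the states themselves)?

{B, E}

Begin with {B, E}.
No ε-moves leave this set, so the closure equals the set itself.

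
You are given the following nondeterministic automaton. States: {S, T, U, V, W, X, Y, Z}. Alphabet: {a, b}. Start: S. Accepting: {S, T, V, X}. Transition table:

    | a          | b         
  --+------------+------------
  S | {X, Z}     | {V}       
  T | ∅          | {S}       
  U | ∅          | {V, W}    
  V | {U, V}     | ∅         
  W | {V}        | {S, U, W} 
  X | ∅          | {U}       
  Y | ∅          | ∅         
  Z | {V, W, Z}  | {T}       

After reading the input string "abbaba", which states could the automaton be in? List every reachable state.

{U, V}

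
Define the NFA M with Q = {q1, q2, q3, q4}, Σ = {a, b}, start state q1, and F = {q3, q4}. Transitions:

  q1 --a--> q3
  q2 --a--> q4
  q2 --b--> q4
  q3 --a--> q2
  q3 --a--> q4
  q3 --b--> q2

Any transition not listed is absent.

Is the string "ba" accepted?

No

Start in {q1}.
Read 'b': {q1} → ∅.
The set is empty and remains empty for the remaining 1 symbol.
The final set ∅ contains no accepting state.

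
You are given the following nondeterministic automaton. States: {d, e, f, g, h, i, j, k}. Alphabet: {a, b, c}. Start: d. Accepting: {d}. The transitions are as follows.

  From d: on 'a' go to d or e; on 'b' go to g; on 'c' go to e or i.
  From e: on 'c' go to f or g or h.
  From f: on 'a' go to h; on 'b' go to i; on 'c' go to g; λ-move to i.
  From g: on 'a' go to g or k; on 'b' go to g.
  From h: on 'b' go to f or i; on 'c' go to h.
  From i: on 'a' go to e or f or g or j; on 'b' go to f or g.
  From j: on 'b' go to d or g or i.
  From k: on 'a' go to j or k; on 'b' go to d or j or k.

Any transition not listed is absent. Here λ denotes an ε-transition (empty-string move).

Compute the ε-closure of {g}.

{g}

Begin with {g}.
No ε-moves leave this set, so the closure equals the set itself.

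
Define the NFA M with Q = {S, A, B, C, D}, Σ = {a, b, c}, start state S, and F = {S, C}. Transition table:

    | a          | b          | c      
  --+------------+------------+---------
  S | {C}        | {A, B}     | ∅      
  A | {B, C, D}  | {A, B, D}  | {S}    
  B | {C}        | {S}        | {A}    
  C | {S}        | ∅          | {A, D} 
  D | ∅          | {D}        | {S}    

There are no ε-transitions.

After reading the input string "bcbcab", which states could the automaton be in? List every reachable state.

Start in {S}.
Read 'b': {S} → {A, B}.
Read 'c': {A, B} → {S, A}.
Read 'b': {S, A} → {A, B, D}.
Read 'c': {A, B, D} → {S, A}.
Read 'a': {S, A} → {B, C, D}.
Read 'b': {B, C, D} → {S, D}.

{S, D}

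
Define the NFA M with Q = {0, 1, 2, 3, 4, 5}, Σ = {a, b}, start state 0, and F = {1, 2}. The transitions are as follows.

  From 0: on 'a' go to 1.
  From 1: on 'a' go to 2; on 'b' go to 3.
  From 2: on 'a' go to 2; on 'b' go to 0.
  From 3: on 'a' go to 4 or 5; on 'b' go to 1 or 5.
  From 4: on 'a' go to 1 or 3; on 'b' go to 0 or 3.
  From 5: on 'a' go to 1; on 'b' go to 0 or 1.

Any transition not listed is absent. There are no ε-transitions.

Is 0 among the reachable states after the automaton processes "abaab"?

Start in {0}.
Read 'a': {0} → {1}.
Read 'b': {1} → {3}.
Read 'a': {3} → {4, 5}.
Read 'a': {4, 5} → {1, 3}.
Read 'b': {1, 3} → {1, 3, 5}.
State 0 is not in {1, 3, 5}.

No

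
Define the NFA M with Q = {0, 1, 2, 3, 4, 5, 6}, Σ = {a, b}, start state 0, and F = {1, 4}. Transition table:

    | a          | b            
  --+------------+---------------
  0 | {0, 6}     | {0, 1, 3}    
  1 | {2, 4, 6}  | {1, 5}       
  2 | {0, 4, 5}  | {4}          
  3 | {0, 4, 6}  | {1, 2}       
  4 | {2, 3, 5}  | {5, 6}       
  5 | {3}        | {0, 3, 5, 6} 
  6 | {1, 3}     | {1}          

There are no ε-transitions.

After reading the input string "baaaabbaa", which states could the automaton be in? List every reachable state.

{0, 1, 2, 3, 4, 5, 6}

Start in {0}.
Read 'b': {0} → {0, 1, 3}.
Read 'a': {0, 1, 3} → {0, 2, 4, 6}.
Read 'a': {0, 2, 4, 6} → {0, 1, 2, 3, 4, 5, 6}.
Read 'a': {0, 1, 2, 3, 4, 5, 6} → {0, 1, 2, 3, 4, 5, 6}.
Read 'a': {0, 1, 2, 3, 4, 5, 6} → {0, 1, 2, 3, 4, 5, 6}.
Read 'b': {0, 1, 2, 3, 4, 5, 6} → {0, 1, 2, 3, 4, 5, 6}.
Read 'b': {0, 1, 2, 3, 4, 5, 6} → {0, 1, 2, 3, 4, 5, 6}.
Read 'a': {0, 1, 2, 3, 4, 5, 6} → {0, 1, 2, 3, 4, 5, 6}.
Read 'a': {0, 1, 2, 3, 4, 5, 6} → {0, 1, 2, 3, 4, 5, 6}.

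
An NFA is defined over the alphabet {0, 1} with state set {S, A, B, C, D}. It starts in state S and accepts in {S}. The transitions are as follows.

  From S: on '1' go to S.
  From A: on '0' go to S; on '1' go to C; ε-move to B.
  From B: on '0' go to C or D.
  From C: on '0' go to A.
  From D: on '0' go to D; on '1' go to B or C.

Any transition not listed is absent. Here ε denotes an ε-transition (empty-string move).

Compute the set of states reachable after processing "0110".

Start in {S}.
Read '0': S→∅; now ∅.
The set is empty and remains empty for the remaining 3 symbols.

∅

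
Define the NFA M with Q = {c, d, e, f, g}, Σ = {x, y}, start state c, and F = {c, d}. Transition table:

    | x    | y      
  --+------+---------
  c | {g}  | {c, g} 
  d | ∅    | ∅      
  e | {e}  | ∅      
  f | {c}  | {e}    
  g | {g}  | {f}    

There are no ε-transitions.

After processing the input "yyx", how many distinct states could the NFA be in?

2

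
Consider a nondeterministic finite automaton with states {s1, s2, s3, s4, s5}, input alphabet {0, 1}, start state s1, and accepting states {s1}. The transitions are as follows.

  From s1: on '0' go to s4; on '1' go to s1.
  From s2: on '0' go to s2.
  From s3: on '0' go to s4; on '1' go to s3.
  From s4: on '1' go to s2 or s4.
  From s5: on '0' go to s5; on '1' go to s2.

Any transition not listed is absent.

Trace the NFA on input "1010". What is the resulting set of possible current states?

{s2}

Start in {s1}.
Read '1': s1→{s1}; now {s1}.
Read '0': s1→{s4}; now {s4}.
Read '1': s4→{s2, s4}; now {s2, s4}.
Read '0': s2→{s2}, s4→∅; now {s2}.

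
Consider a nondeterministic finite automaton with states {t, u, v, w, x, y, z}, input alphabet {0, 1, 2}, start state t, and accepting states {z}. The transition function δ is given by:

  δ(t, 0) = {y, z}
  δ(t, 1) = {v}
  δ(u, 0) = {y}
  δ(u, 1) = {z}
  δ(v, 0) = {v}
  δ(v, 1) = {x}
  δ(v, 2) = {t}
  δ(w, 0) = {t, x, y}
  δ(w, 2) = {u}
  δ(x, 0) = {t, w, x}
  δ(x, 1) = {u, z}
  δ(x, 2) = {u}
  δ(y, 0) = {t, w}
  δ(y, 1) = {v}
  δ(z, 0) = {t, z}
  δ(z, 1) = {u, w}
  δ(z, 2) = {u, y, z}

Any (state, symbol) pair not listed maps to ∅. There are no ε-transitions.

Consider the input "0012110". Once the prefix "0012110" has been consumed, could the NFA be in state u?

Start in {t}.
Read '0': t→{y, z}; now {y, z}.
Read '0': y→{t, w}, z→{t, z}; now {t, w, z}.
Read '1': t→{v}, w→∅, z→{u, w}; now {u, v, w}.
Read '2': u→∅, v→{t}, w→{u}; now {t, u}.
Read '1': t→{v}, u→{z}; now {v, z}.
Read '1': v→{x}, z→{u, w}; now {u, w, x}.
Read '0': u→{y}, w→{t, x, y}, x→{t, w, x}; now {t, w, x, y}.
State u is not in {t, w, x, y}.

No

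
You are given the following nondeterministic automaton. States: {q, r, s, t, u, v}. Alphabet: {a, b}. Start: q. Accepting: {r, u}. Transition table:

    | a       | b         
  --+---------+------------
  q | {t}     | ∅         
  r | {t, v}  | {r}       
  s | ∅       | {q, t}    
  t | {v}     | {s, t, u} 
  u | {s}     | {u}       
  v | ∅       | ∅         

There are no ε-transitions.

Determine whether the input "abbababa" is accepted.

No

Start in {q}.
Read 'a': {q} → {t}.
Read 'b': {t} → {s, t, u}.
Read 'b': {s, t, u} → {q, s, t, u}.
Read 'a': {q, s, t, u} → {s, t, v}.
Read 'b': {s, t, v} → {q, s, t, u}.
Read 'a': {q, s, t, u} → {s, t, v}.
Read 'b': {s, t, v} → {q, s, t, u}.
Read 'a': {q, s, t, u} → {s, t, v}.
The final set {s, t, v} contains no accepting state.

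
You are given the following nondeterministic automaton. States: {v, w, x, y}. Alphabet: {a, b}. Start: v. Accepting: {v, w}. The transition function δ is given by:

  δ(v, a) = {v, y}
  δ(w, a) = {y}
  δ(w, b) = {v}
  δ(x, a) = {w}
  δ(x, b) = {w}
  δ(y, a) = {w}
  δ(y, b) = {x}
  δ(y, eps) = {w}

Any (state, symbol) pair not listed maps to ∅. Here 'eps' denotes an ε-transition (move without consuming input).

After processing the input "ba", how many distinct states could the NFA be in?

0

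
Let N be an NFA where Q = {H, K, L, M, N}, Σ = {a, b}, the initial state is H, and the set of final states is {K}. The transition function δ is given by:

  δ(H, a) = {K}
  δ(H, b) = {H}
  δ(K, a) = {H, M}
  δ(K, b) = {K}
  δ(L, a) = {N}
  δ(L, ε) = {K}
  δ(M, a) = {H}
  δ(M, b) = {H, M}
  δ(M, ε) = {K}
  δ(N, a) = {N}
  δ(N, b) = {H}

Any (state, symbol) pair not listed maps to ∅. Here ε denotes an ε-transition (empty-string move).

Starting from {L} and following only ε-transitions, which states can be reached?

{K, L}

Begin with {L}.
ε-move L → K; add K.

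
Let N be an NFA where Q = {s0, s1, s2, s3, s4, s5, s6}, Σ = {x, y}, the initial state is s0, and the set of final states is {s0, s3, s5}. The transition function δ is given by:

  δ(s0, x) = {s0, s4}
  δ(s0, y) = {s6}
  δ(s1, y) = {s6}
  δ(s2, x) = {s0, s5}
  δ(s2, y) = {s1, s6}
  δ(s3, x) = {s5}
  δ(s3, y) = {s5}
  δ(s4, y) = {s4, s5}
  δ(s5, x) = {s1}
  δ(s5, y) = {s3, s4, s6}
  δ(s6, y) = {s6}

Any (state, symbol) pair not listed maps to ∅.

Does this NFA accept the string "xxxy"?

Yes

Start in {s0}.
Read 'x': {s0} → {s0, s4}.
Read 'x': {s0, s4} → {s0, s4}.
Read 'x': {s0, s4} → {s0, s4}.
Read 'y': {s0, s4} → {s4, s5, s6}.
The final set {s4, s5, s6} contains the accepting state s5.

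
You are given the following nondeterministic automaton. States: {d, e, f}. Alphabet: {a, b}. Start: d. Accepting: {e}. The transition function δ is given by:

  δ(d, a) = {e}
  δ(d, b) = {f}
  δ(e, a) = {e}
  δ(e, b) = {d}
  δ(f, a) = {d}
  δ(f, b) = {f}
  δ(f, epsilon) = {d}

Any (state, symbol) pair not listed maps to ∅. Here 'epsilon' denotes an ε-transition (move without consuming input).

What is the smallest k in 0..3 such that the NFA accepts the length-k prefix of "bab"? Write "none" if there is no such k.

Start in {d}.
Read 'b': {d} → {d, f}.
Read 'a': {d, f} → {d, e}.
None of the earlier sets intersect F, but {d, e} does.

2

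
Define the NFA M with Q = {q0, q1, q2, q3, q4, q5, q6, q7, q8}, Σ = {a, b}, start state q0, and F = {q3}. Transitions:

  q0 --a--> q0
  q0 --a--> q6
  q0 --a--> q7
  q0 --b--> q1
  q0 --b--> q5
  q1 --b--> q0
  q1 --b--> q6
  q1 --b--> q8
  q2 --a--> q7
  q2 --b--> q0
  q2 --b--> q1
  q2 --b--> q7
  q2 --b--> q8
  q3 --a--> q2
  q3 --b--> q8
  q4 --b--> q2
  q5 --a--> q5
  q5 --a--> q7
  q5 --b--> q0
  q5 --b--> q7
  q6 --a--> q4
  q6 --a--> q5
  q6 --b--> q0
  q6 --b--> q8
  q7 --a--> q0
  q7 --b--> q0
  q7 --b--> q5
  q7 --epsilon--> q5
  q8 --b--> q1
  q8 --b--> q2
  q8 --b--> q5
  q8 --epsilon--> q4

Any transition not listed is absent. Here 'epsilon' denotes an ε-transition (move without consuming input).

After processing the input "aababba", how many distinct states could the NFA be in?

5

Start in {q0}.
Read 'a': {q0} → {q0, q5, q6, q7}.
Read 'a': {q0, q5, q6, q7} → {q0, q4, q5, q6, q7}.
Read 'b': {q0, q4, q5, q6, q7} → {q0, q1, q2, q4, q5, q7, q8}.
Read 'a': {q0, q1, q2, q4, q5, q7, q8} → {q0, q5, q6, q7}.
Read 'b': {q0, q5, q6, q7} → {q0, q1, q4, q5, q7, q8}.
Read 'b': {q0, q1, q4, q5, q7, q8} → {q0, q1, q2, q4, q5, q6, q7, q8}.
Read 'a': {q0, q1, q2, q4, q5, q6, q7, q8} → {q0, q4, q5, q6, q7}.
That set has 5 states.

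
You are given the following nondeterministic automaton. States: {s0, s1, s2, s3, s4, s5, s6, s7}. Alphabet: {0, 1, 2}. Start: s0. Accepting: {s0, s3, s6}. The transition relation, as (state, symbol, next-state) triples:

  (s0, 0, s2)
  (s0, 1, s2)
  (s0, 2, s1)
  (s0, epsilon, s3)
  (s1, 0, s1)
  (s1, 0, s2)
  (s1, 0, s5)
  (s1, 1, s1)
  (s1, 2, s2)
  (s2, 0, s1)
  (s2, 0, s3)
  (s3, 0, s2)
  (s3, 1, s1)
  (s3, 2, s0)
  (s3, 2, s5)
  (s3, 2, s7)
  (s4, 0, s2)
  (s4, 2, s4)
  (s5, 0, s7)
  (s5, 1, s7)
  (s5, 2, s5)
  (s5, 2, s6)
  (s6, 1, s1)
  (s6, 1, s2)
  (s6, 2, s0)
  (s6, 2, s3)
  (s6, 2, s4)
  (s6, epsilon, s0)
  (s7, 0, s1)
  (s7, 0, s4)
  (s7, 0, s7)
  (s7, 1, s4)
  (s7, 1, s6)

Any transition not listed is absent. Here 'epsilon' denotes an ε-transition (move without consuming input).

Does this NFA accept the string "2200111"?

Start: ε-closure({s0}) = {s0, s3}.
Read '2': s0→{s1}, s3→{s0, s5, s7}; union {s0, s1, s5, s7}; ε-closure = {s0, s1, s3, s5, s7}.
Read '2': s0→{s1}, s1→{s2}, s3→{s0, s5, s7}, s5→{s5, s6}, s7→∅; union {s0, s1, s2, s5, s6, s7}; ε-closure = {s0, s1, s2, s3, s5, s6, s7}.
Read '0': s0→{s2}, s1→{s1, s2, s5}, s2→{s1, s3}, s3→{s2}, s5→{s7}, s6→∅, s7→{s1, s4, s7}; now {s1, s2, s3, s4, s5, s7}.
Read '0': s1→{s1, s2, s5}, s2→{s1, s3}, s3→{s2}, s4→{s2}, s5→{s7}, s7→{s1, s4, s7}; now {s1, s2, s3, s4, s5, s7}.
Read '1': s1→{s1}, s2→∅, s3→{s1}, s4→∅, s5→{s7}, s7→{s4, s6}; union {s1, s4, s6, s7}; ε-closure = {s0, s1, s3, s4, s6, s7}.
Read '1': s0→{s2}, s1→{s1}, s3→{s1}, s4→∅, s6→{s1, s2}, s7→{s4, s6}; union {s1, s2, s4, s6}; ε-closure = {s0, s1, s2, s3, s4, s6}.
Read '1': s0→{s2}, s1→{s1}, s2→∅, s3→{s1}, s4→∅, s6→{s1, s2}; now {s1, s2}.
The final set {s1, s2} contains no accepting state.

No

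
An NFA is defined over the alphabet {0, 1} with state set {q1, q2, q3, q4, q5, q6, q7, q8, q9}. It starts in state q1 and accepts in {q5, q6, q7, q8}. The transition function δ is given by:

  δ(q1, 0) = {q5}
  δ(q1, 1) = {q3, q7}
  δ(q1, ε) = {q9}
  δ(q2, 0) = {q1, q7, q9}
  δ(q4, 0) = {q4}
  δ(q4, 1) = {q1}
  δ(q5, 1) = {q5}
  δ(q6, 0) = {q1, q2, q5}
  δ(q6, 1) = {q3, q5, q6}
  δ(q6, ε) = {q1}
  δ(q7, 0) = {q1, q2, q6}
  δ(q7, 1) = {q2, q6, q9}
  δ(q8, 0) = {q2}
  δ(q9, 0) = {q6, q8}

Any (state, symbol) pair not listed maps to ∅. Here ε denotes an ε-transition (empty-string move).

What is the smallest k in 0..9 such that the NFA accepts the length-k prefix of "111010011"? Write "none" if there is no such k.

Start: ε-closure({q1}) = {q1, q9}.
Read '1': {q1, q9} → {q3, q7}.
None of the earlier sets intersect F, but {q3, q7} does.

1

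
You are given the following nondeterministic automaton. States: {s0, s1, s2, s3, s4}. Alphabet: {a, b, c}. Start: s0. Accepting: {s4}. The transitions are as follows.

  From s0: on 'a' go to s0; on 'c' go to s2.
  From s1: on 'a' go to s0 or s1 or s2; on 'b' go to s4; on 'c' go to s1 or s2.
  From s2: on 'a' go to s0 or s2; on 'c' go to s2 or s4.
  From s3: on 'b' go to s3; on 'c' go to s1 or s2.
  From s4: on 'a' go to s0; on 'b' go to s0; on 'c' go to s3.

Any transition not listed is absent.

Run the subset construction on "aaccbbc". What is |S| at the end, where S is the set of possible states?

Start in {s0}.
Read 'a': s0→{s0}; now {s0}.
Read 'a': s0→{s0}; now {s0}.
Read 'c': s0→{s2}; now {s2}.
Read 'c': s2→{s2, s4}; now {s2, s4}.
Read 'b': s2→∅, s4→{s0}; now {s0}.
Read 'b': s0→∅; now ∅.
The set is empty and remains empty for the remaining 1 symbol.
That set has 0 states.

0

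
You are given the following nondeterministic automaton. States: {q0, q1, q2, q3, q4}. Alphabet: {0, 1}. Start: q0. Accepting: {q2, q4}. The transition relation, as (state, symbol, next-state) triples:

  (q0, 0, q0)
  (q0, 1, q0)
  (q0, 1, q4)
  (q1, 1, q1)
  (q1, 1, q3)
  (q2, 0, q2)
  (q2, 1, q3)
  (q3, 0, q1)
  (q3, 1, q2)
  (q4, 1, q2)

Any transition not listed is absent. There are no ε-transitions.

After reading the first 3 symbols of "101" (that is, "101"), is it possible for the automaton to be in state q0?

Start in {q0}.
Read '1': q0→{q0, q4}; now {q0, q4}.
Read '0': q0→{q0}, q4→∅; now {q0}.
Read '1': q0→{q0, q4}; now {q0, q4}.
State q0 is in {q0, q4}.

Yes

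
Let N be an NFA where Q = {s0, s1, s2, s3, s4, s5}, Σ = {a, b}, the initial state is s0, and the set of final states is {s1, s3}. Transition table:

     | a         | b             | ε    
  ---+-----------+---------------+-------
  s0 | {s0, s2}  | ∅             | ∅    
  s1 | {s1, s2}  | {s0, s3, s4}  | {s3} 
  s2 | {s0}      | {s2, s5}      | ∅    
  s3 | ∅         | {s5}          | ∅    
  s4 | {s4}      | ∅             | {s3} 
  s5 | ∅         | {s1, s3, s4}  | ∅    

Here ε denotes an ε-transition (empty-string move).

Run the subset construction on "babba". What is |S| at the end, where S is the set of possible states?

Start in {s0}.
Read 'b': s0→∅; now ∅.
The set is empty and remains empty for the remaining 4 symbols.
That set has 0 states.

0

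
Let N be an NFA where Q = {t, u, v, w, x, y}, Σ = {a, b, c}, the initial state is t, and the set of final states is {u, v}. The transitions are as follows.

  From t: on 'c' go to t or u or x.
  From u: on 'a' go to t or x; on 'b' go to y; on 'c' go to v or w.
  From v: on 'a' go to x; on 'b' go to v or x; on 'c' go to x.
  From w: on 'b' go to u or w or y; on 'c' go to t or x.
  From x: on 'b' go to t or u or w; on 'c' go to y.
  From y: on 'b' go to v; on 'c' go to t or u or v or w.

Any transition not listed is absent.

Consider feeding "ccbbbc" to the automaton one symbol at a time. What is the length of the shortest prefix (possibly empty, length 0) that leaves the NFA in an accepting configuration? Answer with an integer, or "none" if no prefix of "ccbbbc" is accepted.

Start in {t}.
Read 'c': t→{t, u, x}; now {t, u, x}.
None of the earlier sets intersect F, but {t, u, x} does.

1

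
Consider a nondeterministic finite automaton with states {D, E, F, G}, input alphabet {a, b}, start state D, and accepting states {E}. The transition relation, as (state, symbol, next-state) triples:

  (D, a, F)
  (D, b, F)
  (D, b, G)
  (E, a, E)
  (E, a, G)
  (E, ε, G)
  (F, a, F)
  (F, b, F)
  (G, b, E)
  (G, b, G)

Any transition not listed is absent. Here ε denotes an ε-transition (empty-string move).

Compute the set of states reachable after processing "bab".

Start in {D}.
Read 'b': D→{F, G}; now {F, G}.
Read 'a': F→{F}, G→∅; now {F}.
Read 'b': F→{F}; now {F}.

{F}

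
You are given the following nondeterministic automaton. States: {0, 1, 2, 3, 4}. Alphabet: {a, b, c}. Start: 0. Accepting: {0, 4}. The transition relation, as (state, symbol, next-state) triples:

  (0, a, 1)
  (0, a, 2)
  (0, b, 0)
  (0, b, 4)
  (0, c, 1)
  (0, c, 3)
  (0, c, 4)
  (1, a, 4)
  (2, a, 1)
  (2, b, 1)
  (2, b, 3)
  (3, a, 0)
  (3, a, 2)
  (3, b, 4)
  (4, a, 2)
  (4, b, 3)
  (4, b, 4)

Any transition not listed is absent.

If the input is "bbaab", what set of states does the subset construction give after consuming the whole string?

Start in {0}.
Read 'b': {0} → {0, 4}.
Read 'b': {0, 4} → {0, 3, 4}.
Read 'a': {0, 3, 4} → {0, 1, 2}.
Read 'a': {0, 1, 2} → {1, 2, 4}.
Read 'b': {1, 2, 4} → {1, 3, 4}.

{1, 3, 4}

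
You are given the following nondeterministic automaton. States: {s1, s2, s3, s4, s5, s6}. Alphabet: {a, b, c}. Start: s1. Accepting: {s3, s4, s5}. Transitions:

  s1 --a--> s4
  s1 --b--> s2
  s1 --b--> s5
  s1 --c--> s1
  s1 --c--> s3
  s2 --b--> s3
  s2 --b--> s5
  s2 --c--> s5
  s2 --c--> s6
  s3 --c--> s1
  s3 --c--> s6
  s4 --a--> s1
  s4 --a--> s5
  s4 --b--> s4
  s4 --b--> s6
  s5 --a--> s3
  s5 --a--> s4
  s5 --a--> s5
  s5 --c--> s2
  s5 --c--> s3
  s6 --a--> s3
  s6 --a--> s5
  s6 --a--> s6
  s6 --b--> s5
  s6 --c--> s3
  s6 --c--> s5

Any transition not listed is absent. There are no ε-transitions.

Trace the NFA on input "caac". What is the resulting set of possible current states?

Start in {s1}.
Read 'c': {s1} → {s1, s3}.
Read 'a': {s1, s3} → {s4}.
Read 'a': {s4} → {s1, s5}.
Read 'c': {s1, s5} → {s1, s2, s3}.

{s1, s2, s3}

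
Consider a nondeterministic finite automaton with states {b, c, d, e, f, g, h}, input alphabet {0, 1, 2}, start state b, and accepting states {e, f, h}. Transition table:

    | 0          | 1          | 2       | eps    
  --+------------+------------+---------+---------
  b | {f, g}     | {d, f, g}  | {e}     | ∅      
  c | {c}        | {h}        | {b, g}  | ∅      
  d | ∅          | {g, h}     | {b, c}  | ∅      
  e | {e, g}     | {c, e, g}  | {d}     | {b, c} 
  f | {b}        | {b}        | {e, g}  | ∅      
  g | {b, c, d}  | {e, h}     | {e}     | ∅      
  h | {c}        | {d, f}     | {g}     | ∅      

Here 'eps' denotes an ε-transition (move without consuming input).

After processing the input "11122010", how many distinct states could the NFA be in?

6

Start in {b}.
Read '1': b→{d, f, g}; now {d, f, g}.
Read '1': d→{g, h}, f→{b}, g→{e, h}; union {b, e, g, h}; ε-closure = {b, c, e, g, h}.
Read '1': b→{d, f, g}, c→{h}, e→{c, e, g}, g→{e, h}, h→{d, f}; union {c, d, e, f, g, h}; ε-closure = {b, c, d, e, f, g, h}.
Read '2': b→{e}, c→{b, g}, d→{b, c}, e→{d}, f→{e, g}, g→{e}, h→{g}; now {b, c, d, e, g}.
Read '2': b→{e}, c→{b, g}, d→{b, c}, e→{d}, g→{e}; now {b, c, d, e, g}.
Read '0': b→{f, g}, c→{c}, d→∅, e→{e, g}, g→{b, c, d}; now {b, c, d, e, f, g}.
Read '1': b→{d, f, g}, c→{h}, d→{g, h}, e→{c, e, g}, f→{b}, g→{e, h}; now {b, c, d, e, f, g, h}.
Read '0': b→{f, g}, c→{c}, d→∅, e→{e, g}, f→{b}, g→{b, c, d}, h→{c}; now {b, c, d, e, f, g}.
That set has 6 states.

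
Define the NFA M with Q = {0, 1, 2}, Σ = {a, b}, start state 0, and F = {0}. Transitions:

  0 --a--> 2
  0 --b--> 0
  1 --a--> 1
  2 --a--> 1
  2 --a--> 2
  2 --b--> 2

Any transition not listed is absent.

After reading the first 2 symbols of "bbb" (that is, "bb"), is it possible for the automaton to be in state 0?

Yes

Start in {0}.
Read 'b': {0} → {0}.
Read 'b': {0} → {0}.
State 0 is in {0}.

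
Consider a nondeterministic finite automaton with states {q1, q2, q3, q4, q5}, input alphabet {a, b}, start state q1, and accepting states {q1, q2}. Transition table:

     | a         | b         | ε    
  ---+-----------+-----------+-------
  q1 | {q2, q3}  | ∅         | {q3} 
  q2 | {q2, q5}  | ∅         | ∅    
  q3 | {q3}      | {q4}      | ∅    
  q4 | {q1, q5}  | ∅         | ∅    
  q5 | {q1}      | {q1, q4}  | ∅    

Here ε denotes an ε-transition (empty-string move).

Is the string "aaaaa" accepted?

Yes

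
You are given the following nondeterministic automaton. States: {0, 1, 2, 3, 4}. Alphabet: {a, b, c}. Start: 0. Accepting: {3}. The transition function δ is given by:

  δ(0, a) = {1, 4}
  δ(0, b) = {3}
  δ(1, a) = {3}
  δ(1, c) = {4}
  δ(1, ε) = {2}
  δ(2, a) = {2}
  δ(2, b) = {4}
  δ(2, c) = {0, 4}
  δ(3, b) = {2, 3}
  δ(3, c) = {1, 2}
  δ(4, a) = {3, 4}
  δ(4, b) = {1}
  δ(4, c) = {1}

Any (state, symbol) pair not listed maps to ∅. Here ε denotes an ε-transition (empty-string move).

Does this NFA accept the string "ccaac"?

Start in {0}.
Read 'c': {0} → ∅.
The set is empty and remains empty for the remaining 4 symbols.
The final set ∅ contains no accepting state.

No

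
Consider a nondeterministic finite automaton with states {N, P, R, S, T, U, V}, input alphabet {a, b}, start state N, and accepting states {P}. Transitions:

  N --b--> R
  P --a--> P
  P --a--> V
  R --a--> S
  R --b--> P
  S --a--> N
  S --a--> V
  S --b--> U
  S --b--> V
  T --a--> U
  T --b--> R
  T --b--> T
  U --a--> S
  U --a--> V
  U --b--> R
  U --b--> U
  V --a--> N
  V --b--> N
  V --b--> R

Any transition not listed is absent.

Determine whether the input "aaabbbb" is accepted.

Start in {N}.
Read 'a': N→∅; now ∅.
The set is empty and remains empty for the remaining 6 symbols.
The final set ∅ contains no accepting state.

No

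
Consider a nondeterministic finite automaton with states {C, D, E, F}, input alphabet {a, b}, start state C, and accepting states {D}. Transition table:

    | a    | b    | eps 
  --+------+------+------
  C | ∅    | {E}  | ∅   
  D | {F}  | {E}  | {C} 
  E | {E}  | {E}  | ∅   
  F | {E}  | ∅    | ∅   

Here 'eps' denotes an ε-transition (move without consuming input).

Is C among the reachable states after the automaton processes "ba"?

No

Start in {C}.
Read 'b': {C} → {E}.
Read 'a': {E} → {E}.
State C is not in {E}.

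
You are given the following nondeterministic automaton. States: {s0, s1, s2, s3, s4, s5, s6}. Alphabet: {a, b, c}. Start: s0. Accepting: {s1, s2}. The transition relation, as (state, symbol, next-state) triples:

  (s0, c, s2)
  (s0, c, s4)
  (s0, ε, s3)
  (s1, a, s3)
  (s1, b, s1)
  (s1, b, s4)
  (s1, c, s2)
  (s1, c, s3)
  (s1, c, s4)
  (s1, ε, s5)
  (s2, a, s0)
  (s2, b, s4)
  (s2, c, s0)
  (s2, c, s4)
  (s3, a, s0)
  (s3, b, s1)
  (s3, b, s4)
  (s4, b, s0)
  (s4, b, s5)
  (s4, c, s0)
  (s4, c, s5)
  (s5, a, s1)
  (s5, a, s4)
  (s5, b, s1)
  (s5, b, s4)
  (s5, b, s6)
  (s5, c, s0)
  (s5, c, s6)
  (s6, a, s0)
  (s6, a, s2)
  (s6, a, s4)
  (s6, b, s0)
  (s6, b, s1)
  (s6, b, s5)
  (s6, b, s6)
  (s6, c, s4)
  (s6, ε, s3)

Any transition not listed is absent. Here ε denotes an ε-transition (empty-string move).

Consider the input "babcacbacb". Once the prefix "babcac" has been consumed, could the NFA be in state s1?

No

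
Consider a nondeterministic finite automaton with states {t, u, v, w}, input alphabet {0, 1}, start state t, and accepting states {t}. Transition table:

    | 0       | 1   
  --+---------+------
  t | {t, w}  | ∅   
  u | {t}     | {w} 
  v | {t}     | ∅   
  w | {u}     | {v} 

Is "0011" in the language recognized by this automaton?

No

Start in {t}.
Read '0': t→{t, w}; now {t, w}.
Read '0': t→{t, w}, w→{u}; now {t, u, w}.
Read '1': t→∅, u→{w}, w→{v}; now {v, w}.
Read '1': v→∅, w→{v}; now {v}.
The final set {v} contains no accepting state.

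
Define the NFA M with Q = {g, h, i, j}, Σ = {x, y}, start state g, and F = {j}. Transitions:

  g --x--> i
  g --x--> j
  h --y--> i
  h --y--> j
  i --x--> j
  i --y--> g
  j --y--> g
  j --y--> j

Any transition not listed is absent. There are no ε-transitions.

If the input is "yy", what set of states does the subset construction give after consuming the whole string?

∅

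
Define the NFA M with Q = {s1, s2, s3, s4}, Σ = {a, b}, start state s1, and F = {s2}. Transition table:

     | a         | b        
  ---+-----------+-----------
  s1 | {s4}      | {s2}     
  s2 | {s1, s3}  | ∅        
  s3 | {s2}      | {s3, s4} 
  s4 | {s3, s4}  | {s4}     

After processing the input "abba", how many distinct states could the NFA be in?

2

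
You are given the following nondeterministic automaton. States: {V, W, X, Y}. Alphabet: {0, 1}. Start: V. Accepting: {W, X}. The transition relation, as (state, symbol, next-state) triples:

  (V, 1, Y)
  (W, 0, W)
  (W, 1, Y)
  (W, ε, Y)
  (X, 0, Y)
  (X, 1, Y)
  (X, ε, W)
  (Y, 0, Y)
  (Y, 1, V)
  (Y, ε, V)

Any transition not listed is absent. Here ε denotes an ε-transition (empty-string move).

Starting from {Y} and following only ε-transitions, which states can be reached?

Begin with {Y}.
ε-move Y → V; add V.

{V, Y}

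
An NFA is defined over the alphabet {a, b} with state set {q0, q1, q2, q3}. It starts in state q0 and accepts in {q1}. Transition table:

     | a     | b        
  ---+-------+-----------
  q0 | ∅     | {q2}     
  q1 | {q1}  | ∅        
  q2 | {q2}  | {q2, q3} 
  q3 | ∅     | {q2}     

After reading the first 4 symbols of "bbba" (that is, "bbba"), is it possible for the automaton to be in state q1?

Start in {q0}.
Read 'b': {q0} → {q2}.
Read 'b': {q2} → {q2, q3}.
Read 'b': {q2, q3} → {q2, q3}.
Read 'a': {q2, q3} → {q2}.
State q1 is not in {q2}.

No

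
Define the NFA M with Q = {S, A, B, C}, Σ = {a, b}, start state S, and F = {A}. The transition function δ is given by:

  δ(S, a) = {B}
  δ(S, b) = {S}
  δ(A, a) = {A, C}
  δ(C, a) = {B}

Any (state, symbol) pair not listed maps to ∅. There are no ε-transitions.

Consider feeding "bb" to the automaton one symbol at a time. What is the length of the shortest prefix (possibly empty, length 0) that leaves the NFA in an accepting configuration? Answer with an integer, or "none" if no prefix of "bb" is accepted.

none

Start in {S}.
Read 'b': {S} → {S}.
Read 'b': {S} → {S}.
No reachable set along the way intersects F.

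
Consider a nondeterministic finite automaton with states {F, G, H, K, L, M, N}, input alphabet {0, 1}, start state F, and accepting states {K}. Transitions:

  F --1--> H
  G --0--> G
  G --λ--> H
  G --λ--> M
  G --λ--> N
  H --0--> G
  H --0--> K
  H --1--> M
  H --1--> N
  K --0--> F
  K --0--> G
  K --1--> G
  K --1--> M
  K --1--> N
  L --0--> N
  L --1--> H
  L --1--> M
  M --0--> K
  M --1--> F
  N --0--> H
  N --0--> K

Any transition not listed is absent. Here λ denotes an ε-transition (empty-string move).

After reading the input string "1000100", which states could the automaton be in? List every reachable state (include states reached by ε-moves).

Start in {F}.
Read '1': {F} → {H}.
Read '0': {H} → {G, H, K, M, N}.
Read '0': {G, H, K, M, N} → {F, G, H, K, M, N}.
Read '0': {F, G, H, K, M, N} → {F, G, H, K, M, N}.
Read '1': {F, G, H, K, M, N} → {F, G, H, M, N}.
Read '0': {F, G, H, M, N} → {G, H, K, M, N}.
Read '0': {G, H, K, M, N} → {F, G, H, K, M, N}.

{F, G, H, K, M, N}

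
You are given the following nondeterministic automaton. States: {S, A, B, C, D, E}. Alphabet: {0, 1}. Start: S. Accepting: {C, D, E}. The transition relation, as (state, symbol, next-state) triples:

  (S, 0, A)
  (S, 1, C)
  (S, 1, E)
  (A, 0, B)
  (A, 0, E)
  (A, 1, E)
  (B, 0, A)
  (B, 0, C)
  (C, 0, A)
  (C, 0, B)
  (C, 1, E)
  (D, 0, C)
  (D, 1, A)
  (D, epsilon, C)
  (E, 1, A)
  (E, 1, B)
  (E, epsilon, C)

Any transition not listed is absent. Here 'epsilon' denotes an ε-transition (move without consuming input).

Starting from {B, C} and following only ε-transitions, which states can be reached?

{B, C}

Begin with {B, C}.
No ε-moves leave this set, so the closure equals the set itself.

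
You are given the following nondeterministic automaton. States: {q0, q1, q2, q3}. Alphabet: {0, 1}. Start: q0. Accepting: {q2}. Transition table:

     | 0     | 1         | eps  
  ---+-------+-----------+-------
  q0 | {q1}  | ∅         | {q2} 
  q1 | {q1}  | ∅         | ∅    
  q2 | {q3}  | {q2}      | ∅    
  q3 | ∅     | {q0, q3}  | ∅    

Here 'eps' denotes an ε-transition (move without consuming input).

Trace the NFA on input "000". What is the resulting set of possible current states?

{q1}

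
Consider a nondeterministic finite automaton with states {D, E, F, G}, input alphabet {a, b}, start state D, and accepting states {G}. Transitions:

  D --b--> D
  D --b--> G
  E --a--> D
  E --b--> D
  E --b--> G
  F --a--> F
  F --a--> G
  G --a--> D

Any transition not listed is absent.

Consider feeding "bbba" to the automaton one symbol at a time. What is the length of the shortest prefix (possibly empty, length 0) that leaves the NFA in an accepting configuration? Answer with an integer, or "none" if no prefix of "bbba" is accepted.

Start in {D}.
Read 'b': D→{D, G}; now {D, G}.
None of the earlier sets intersect F, but {D, G} does.

1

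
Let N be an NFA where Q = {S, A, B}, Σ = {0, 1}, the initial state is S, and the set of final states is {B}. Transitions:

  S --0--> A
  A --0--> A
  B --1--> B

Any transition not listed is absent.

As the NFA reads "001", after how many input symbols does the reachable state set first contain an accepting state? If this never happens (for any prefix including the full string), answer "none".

Start in {S}.
Read '0': {S} → {A}.
Read '0': {A} → {A}.
Read '1': {A} → ∅.
No reachable set along the way intersects F.

none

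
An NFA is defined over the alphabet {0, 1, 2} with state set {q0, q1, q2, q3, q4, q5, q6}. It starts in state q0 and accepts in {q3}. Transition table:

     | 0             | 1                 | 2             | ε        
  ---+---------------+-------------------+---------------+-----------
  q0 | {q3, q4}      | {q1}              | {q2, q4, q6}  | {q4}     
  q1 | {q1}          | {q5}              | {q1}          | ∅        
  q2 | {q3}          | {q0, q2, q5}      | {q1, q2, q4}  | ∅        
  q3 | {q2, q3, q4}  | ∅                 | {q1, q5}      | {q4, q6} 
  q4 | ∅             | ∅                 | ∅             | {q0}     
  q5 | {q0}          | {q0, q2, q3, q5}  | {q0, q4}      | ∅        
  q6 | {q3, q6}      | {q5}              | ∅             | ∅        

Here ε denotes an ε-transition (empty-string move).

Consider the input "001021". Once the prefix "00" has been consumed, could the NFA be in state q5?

No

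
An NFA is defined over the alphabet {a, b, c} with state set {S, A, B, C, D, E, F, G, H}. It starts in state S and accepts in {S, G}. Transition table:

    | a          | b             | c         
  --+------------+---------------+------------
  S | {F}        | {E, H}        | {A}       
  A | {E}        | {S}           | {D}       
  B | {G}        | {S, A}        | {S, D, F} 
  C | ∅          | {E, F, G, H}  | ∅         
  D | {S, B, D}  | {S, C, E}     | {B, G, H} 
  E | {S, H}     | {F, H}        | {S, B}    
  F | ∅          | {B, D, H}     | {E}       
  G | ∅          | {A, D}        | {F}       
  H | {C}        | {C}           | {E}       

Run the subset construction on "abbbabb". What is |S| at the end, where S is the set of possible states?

9

Start in {S}.
Read 'a': {S} → {F}.
Read 'b': {F} → {B, D, H}.
Read 'b': {B, D, H} → {S, A, C, E}.
Read 'b': {S, A, C, E} → {S, E, F, G, H}.
Read 'a': {S, E, F, G, H} → {S, C, F, H}.
Read 'b': {S, C, F, H} → {B, C, D, E, F, G, H}.
Read 'b': {B, C, D, E, F, G, H} → {S, A, B, C, D, E, F, G, H}.
That set has 9 states.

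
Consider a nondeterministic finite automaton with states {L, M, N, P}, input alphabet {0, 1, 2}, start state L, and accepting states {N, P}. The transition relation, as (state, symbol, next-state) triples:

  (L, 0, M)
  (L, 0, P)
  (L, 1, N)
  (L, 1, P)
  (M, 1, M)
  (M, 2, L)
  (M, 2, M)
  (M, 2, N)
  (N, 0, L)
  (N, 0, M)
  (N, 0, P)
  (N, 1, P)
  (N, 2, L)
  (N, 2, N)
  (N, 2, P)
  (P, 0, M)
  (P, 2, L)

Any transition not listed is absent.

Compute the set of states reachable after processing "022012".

Start in {L}.
Read '0': L→{M, P}; now {M, P}.
Read '2': M→{L, M, N}, P→{L}; now {L, M, N}.
Read '2': L→∅, M→{L, M, N}, N→{L, N, P}; now {L, M, N, P}.
Read '0': L→{M, P}, M→∅, N→{L, M, P}, P→{M}; now {L, M, P}.
Read '1': L→{N, P}, M→{M}, P→∅; now {M, N, P}.
Read '2': M→{L, M, N}, N→{L, N, P}, P→{L}; now {L, M, N, P}.

{L, M, N, P}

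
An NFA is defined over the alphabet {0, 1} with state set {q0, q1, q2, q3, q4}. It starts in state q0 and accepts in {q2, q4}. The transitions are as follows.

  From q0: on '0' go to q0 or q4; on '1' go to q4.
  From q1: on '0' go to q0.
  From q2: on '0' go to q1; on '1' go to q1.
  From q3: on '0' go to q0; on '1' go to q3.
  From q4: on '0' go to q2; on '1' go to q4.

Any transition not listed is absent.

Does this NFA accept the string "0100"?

No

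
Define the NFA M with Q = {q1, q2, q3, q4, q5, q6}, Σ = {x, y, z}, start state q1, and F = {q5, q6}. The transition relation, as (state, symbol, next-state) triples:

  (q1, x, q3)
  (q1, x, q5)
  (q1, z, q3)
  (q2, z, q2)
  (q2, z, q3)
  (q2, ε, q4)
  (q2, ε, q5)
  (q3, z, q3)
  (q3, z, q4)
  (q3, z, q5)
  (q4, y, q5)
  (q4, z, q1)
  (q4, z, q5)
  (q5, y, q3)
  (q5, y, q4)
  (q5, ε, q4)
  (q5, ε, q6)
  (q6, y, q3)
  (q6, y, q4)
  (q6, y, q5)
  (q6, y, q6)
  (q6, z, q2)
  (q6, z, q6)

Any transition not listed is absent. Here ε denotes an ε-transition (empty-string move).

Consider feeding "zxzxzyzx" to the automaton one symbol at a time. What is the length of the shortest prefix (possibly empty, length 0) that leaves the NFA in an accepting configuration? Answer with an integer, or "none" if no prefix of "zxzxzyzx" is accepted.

none

Start in {q1}.
Read 'z': q1→{q3}; now {q3}.
Read 'x': q3→∅; now ∅.
The set is empty and remains empty for the remaining 6 symbols.
No reachable set along the way intersects F.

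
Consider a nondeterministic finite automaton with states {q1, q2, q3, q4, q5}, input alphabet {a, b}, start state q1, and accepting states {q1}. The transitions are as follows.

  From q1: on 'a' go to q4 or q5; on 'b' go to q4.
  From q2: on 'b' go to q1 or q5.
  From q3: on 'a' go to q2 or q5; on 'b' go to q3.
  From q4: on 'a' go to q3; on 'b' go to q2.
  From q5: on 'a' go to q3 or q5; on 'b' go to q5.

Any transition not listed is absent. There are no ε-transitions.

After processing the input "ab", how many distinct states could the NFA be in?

Start in {q1}.
Read 'a': q1→{q4, q5}; now {q4, q5}.
Read 'b': q4→{q2}, q5→{q5}; now {q2, q5}.
That set has 2 states.

2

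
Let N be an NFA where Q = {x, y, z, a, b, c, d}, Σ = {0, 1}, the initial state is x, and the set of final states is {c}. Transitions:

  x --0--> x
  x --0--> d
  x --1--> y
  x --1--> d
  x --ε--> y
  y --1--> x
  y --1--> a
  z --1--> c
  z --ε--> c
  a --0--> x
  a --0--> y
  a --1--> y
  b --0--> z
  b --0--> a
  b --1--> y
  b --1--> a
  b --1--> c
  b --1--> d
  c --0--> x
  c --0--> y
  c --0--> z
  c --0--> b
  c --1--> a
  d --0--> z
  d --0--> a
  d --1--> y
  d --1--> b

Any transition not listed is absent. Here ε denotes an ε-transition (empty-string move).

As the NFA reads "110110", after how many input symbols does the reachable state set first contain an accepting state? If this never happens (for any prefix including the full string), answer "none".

Start: ε-closure({x}) = {x, y}.
Read '1': {x, y} → {x, y, a, d}.
Read '1': {x, y, a, d} → {x, y, a, b, d}.
Read '0': {x, y, a, b, d} → {x, y, z, a, c, d}.
None of the earlier sets intersect F, but {x, y, z, a, c, d} does.

3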